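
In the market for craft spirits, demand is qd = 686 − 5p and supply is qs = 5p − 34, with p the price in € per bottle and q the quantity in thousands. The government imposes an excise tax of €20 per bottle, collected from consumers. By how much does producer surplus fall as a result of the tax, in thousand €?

Producer surplus falls by €3010 thousand.

Before the tax: set 686 − 5p = 5p − 34 → p* = €72, q* = 326.
With the tax collected from consumers, demand (in seller-price terms) shifts: qd = 686 − 5(p + 20).
Solving gives q = 276 with consumers paying €82 and suppliers receiving €62 (the €20 wedge).
ΔPS is the trapezoid between Q = 276 and Q = 326 of height €10: ½ · (326 + 276) · 10 = €3010.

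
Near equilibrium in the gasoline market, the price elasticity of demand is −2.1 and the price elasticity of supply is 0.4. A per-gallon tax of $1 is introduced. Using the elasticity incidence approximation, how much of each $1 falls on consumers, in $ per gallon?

Incidence ratio: consumers' share ≈ εs / (εs + |εd|) = 0.4 / (0.4 + 2.1) = 0.16.
So consumers bear ≈ 0.16 × $1 = $0.16; producers bear $0.84.

Consumers bear ≈ $0.16 per gallon.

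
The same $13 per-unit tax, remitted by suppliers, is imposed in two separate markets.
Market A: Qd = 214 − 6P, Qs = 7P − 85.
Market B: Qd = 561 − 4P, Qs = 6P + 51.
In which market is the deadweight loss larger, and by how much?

Market A, by $70.2.

Market A: pre-tax P* = $23, Q* = 76; post-tax Q = 34; deadweight loss = $273.
Market B: pre-tax P* = $51, Q* = 357; post-tax Q = 325.8; deadweight loss = $202.8.
Difference: $273 vs $202.8 → market A is larger by $70.2.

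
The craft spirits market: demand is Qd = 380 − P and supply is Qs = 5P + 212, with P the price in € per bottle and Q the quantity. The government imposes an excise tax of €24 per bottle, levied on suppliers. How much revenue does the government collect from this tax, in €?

Tax revenue = €7968.

Before the tax: set 380 − P = 5P + 212 → P* = €28, Q* = 352.
With the tax collected from suppliers, supply shifts: Qs = 5(P − 24) + 212.
New equilibrium: consumers pay €48, suppliers receive €24, Q = 332. (Wedge: Pb − Ps = 24.)
Revenue = t · Q = 24 · 332 = €7968.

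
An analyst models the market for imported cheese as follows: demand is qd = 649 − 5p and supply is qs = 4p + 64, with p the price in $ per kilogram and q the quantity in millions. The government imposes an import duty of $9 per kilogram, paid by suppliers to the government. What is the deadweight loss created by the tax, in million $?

Deadweight loss = $90 million.

Without the tax, 649 − 5p = 4p + 64 gives 9p = 585, so p* = $65 and q* = 324.
With the tax collected from suppliers, supply shifts: qs = 4(p − 9) + 64.
Solving gives q = 304 with buyers paying $69 and suppliers receiving $60 (the $9 wedge).
Quantity falls by |ΔQ| = |324 − 304| = 20.
DWL = ½ · t · |ΔQ| = ½ · 9 · 20 = $90.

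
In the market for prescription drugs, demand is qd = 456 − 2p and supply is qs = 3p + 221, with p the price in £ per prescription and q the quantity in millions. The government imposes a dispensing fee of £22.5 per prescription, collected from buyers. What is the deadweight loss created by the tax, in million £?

Before the tax: set 456 − 2p = 3p + 221 → p* = £47, q* = 362.
With the tax collected from buyers, demand (in seller-price terms) shifts: qd = 456 − 2(p + 22.5).
Solving gives q = 335 with buyers paying £60.5 and suppliers receiving £38 (the £22.5 wedge).
Quantity falls by |ΔQ| = |362 − 335| = 27.
DWL = ½ · t · |ΔQ| = ½ · 22.5 · 27 = £303.75.

Deadweight loss = £303.75 million.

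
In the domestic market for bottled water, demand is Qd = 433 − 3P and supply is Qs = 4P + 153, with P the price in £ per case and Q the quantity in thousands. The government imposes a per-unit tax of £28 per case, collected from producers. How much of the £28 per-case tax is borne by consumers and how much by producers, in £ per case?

Without the tax, 433 − 3P = 4P + 153 gives 7P = 280, so P* = £40 and Q* = 313.
With the tax collected from producers, supply shifts: Qs = 4(P − 28) + 153.
New equilibrium: consumers pay £56, producers receive £28, Q = 265. (Wedge: Pb − Ps = 28.)
Burden on consumers: £16; on producers: £12. (They sum to £28.)

Consumers bear £16 per case; producers bear £12 per case.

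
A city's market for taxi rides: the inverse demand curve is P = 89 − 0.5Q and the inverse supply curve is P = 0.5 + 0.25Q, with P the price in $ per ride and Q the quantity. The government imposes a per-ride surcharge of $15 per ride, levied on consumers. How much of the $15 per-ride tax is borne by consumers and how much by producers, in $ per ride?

Inverting to Q(P) form: Qd = 178 − 2P; Qs = 4P − 2.
Without the tax, 178 − 2P = 4P − 2 gives 6P = 180, so P* = $30 and Q* = 118.
With the tax collected from consumers, demand (in seller-price terms) shifts: Qd = 178 − 2(P + 15).
Solving gives Q = 98 with consumers paying $40 and producers receiving $25 (the $15 wedge).
Burden on consumers: $10; on producers: $5. (They sum to $15.)
The less price-elastic side of the market bears the larger share of a per-unit tax.

Consumers bear $10 per ride; producers bear $5 per ride.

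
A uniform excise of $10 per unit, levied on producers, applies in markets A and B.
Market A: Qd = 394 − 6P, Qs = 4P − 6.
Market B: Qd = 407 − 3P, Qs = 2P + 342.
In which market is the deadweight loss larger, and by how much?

Market A, by $60.

Market A: pre-tax P* = $40, Q* = 154; post-tax Q = 130; deadweight loss = $120.
Market B: pre-tax P* = $13, Q* = 368; post-tax Q = 356; deadweight loss = $60.
Difference: $120 vs $60 → market A is larger by $60.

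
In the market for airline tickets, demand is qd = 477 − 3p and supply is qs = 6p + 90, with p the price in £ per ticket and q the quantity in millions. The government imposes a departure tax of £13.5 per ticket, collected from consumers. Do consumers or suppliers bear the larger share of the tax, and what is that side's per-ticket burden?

Before the tax: set 477 − 3p = 6p + 90 → p* = £43, q* = 348.
With the tax collected from consumers, demand (in seller-price terms) shifts: qd = 477 − 3(p + 13.5).
New equilibrium: consumers pay £52, suppliers receive £38.5, q = 321. (Wedge: pb − ps = 13.5.)
Per-ticket burden: consumers £9, suppliers £4.5.
Consumers take the larger share because demand is less price-elastic here (demand slope 3 vs supply slope 6).

Consumers bear the larger share: £9 per ticket.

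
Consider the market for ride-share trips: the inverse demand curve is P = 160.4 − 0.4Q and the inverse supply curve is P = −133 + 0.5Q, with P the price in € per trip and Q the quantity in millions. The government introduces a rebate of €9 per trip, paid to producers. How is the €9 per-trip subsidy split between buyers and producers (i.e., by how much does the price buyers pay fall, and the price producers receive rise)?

Buyers gain €4 per trip; producers gain €5 per trip.

Inverting to Q(P) form: Qd = 401 − 2.5P; Qs = 2P + 266.
Without the subsidy, 401 − 2.5P = 2P + 266 gives 4.5P = 135, so P* = €30 and Q* = 326.
With a per-unit subsidy paid to producers, each receives P + 9 per unit sold, so supply becomes Qs = 2(P + 9) + 266.
New equilibrium: buyers pay €26, producers receive €35, Q = 336. (Wedge: Pb − Ps = −9.)
Gain to buyers: €4; to producers: €5. (They sum to €9.)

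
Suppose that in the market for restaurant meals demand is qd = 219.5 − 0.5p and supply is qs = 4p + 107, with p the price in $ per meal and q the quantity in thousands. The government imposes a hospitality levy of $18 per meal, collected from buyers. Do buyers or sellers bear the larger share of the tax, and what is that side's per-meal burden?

Without the tax, 219.5 − 0.5p = 4p + 107 gives 4.5p = 112.5, so p* = $25 and q* = 207.
With the tax collected from buyers, demand (in seller-price terms) shifts: qd = 219.5 − 0.5(p + 18).
New equilibrium: buyers pay $41, sellers receive $23, q = 199. (Wedge: pb − ps = 18.)
Per-meal burden: buyers $16, sellers $2.
Buyers take the larger share because demand is less price-elastic here (demand slope 0.5 vs supply slope 4).
The less price-elastic side of the market bears the larger share of a per-unit tax.

Buyers bear the larger share: $16 per meal.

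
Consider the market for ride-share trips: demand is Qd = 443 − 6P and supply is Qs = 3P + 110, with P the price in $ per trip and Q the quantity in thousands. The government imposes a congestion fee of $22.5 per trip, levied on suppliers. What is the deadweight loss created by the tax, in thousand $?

Deadweight loss = $506.25 thousand.

Before the tax: set 443 − 6P = 3P + 110 → P* = $37, Q* = 221.
With the tax collected from suppliers, supply shifts: Qs = 3(P − 22.5) + 110.
Solving gives Q = 176 with consumers paying $44.5 and suppliers receiving $22 (the $22.5 wedge).
Quantity falls by |ΔQ| = |221 − 176| = 45.
DWL = ½ · t · |ΔQ| = ½ · 22.5 · 45 = $506.25.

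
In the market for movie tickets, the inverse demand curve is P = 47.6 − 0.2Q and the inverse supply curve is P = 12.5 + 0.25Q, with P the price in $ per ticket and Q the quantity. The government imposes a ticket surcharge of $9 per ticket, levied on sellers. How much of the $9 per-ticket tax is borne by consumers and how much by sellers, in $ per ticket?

Rewrite in direct form: Qd = 238 − 5P and Qs = 4P − 50.
Without the tax, 238 − 5P = 4P − 50 gives 9P = 288, so P* = $32 and Q* = 78.
With the tax collected from sellers, supply shifts: Qs = 4(P − 9) − 50.
Solving gives Q = 58 with consumers paying $36 and sellers receiving $27 (the $9 wedge).
Burden on consumers: $4; on sellers: $5. (They sum to $9.)

Consumers bear $4 per ticket; sellers bear $5 per ticket.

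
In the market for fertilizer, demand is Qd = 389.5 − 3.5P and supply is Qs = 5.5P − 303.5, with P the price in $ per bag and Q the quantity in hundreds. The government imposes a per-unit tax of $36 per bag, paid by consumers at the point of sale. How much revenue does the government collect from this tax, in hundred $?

Without the tax, 389.5 − 3.5P = 5.5P − 303.5 gives 9P = 693, so P* = $77 and Q* = 120.
With the tax collected from consumers, demand (in seller-price terms) shifts: Qd = 389.5 − 3.5(P + 36).
Solving gives Q = 43 with consumers paying $99 and sellers receiving $63 (the $36 wedge).
Revenue = t · Q = 36 · 43 = $1548.

Tax revenue = $1548 hundred.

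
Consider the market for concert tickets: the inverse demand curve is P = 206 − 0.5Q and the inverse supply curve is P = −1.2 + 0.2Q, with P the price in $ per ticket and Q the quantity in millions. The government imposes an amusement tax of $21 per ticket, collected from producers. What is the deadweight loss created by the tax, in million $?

Inverting to Q(P) form: Qd = 412 − 2P; Qs = 5P + 6.
Without the tax, 412 − 2P = 5P + 6 gives 7P = 406, so P* = $58 and Q* = 296.
With the tax collected from producers, supply shifts: Qs = 5(P − 21) + 6.
Solving gives Q = 266 with buyers paying $73 and producers receiving $52 (the $21 wedge).
Quantity falls by |ΔQ| = |296 − 266| = 30.
DWL = ½ · t · |ΔQ| = ½ · 21 · 30 = $315.

Deadweight loss = $315 million.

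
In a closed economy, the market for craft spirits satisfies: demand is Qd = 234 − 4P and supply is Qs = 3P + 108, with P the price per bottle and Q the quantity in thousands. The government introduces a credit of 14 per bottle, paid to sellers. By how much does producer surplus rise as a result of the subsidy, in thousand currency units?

Producer surplus rises by 1392 thousand.

Before the subsidy: set 234 − 4P = 3P + 108 → P* = 18, Q* = 162.
With a per-unit subsidy paid to sellers, each receives P + 14 per unit sold, so supply becomes Qs = 3(P + 14) + 108.
Solving gives Q = 186 with consumers paying 12 and sellers receiving 26 (the 14 wedge).
ΔPS is the trapezoid between Q = 186 and Q = 162 of height 8: ½ · (162 + 186) · 8 = 1392.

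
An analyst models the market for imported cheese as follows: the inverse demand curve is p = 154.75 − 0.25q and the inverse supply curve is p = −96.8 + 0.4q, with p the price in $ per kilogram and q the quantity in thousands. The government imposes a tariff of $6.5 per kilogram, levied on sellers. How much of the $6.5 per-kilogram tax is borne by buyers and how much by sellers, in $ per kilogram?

Buyers bear $2.5 per kilogram; sellers bear $4 per kilogram.

Rewrite in direct form: qd = 619 − 4p and qs = 2.5p + 242.
Before the tax: set 619 − 4p = 2.5p + 242 → p* = $58, q* = 387.
With the tax collected from sellers, supply shifts: qs = 2.5(p − 6.5) + 242.
Solving gives q = 377 with buyers paying $60.5 and sellers receiving $54 (the $6.5 wedge).
Burden on buyers: $2.5; on sellers: $4. (They sum to $6.5.)
The less price-elastic side of the market bears the larger share of a per-unit tax.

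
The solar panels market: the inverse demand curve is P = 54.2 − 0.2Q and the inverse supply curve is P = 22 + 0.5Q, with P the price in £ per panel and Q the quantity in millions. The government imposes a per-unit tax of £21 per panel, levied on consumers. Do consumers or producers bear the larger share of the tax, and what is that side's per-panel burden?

Producers bear the larger share: £15 per panel.

Inverting to Q(P) form: Qd = 271 − 5P; Qs = 2P − 44.
Without the tax, 271 − 5P = 2P − 44 gives 7P = 315, so P* = £45 and Q* = 46.
With the tax collected from consumers, demand (in seller-price terms) shifts: Qd = 271 − 5(P + 21).
New equilibrium: consumers pay £51, producers receive £30, Q = 16. (Wedge: Pb − Ps = 21.)
Per-panel burden: consumers £6, producers £15.
Producers take the larger share because supply is less price-elastic here (demand slope 5 vs supply slope 2).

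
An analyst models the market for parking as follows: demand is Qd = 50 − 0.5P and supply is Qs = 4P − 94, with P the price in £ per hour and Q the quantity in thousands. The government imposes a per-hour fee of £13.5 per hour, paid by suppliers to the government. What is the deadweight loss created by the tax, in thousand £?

Deadweight loss = £40.5 thousand.

Without the tax, 50 − 0.5P = 4P − 94 gives 4.5P = 144, so P* = £32 and Q* = 34.
With the tax collected from suppliers, supply shifts: Qs = 4(P − 13.5) − 94.
Solving gives Q = 28 with buyers paying £44 and suppliers receiving £30.5 (the £13.5 wedge).
Quantity falls by |ΔQ| = |34 − 28| = 6.
DWL = ½ · t · |ΔQ| = ½ · 13.5 · 6 = £40.5.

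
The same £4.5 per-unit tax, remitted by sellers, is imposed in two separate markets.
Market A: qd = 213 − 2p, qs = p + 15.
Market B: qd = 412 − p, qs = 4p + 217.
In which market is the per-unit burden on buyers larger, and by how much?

Market A: pre-tax p* = £66, q* = 81; post-tax q = 78; per-unit burden on buyers = £1.5.
Market B: pre-tax p* = £39, q* = 373; post-tax q = 369.4; per-unit burden on buyers = £3.6.
Difference: £1.5 vs £3.6 → market B is larger by £2.1.

Market B, by £2.1.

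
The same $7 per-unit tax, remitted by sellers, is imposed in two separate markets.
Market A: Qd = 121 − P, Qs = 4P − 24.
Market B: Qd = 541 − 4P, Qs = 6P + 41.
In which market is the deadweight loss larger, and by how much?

Market B, by $39.2.

Market A: pre-tax P* = $29, Q* = 92; post-tax Q = 86.4; deadweight loss = $19.6.
Market B: pre-tax P* = $50, Q* = 341; post-tax Q = 324.2; deadweight loss = $58.8.
Difference: $19.6 vs $58.8 → market B is larger by $39.2.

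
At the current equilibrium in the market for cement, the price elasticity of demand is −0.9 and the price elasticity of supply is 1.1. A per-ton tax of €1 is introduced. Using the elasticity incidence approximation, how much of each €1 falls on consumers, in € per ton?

Incidence ratio: consumers' share ≈ εs / (εs + |εd|) = 1.1 / (1.1 + 0.9) = 0.55.
So consumers bear ≈ 0.55 × €1 = €0.55; suppliers bear €0.45.

Consumers bear ≈ €0.55 per ton.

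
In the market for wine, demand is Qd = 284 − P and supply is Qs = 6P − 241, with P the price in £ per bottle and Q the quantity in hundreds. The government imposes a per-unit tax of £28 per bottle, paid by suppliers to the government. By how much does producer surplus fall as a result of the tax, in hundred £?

Producer surplus falls by £788 hundred.

Before the tax: set 284 − P = 6P − 241 → P* = £75, Q* = 209.
With the tax collected from suppliers, supply shifts: Qs = 6(P − 28) − 241.
Solving gives Q = 185 with consumers paying £99 and suppliers receiving £71 (the £28 wedge).
ΔPS is the trapezoid between Q = 185 and Q = 209 of height £4: ½ · (209 + 185) · 4 = £788.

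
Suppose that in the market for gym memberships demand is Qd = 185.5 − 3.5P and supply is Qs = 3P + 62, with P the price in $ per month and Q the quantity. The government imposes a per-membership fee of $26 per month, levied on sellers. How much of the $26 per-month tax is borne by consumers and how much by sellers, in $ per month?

Consumers bear $12 per month; sellers bear $14 per month.

Without the tax, 185.5 − 3.5P = 3P + 62 gives 6.5P = 123.5, so P* = $19 and Q* = 119.
With the tax collected from sellers, supply shifts: Qs = 3(P − 26) + 62.
Solving gives Q = 77 with consumers paying $31 and sellers receiving $5 (the $26 wedge).
Burden on consumers: $12; on sellers: $14. (They sum to $26.)
The less price-elastic side of the market bears the larger share of a per-unit tax.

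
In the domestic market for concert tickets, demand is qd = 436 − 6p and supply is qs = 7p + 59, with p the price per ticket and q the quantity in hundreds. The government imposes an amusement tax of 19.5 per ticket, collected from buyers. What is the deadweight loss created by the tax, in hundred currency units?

Deadweight loss = 614.25 hundred.

Without the tax, 436 − 6p = 7p + 59 gives 13p = 377, so p* = 29 and q* = 262.
With the tax collected from buyers, demand (in seller-price terms) shifts: qd = 436 − 6(p + 19.5).
New equilibrium: buyers pay 39.5, suppliers receive 20, q = 199. (Wedge: pb − ps = 19.5.)
Quantity falls by |ΔQ| = |262 − 199| = 63.
DWL = ½ · t · |ΔQ| = ½ · 19.5 · 63 = 614.25.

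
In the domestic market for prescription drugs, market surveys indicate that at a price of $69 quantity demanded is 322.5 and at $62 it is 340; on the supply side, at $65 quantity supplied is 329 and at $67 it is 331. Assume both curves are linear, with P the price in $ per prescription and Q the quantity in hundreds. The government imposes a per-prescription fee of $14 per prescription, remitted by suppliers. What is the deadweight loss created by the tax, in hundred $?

Demand slope: (340 − 322.5)/(62 − 69) = -2.5, so Qd = 495 − 2.5P.
Supply slope: (331 − 329)/(67 − 65) = 1, so Qs = P + 264.
Before the tax: set 495 − 2.5P = P + 264 → P* = $66, Q* = 330.
With the tax collected from suppliers, supply shifts: Qs = (P − 14) + 264.
Solving gives Q = 320 with consumers paying $70 and suppliers receiving $56 (the $14 wedge).
Quantity falls by |ΔQ| = |330 − 320| = 10.
DWL = ½ · t · |ΔQ| = ½ · 14 · 10 = $70.

Deadweight loss = $70 hundred.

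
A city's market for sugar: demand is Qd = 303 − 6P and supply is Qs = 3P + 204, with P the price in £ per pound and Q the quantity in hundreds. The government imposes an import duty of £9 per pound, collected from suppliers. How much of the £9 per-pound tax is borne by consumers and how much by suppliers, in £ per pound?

Before the tax: set 303 − 6P = 3P + 204 → P* = £11, Q* = 237.
With the tax collected from suppliers, supply shifts: Qs = 3(P − 9) + 204.
New equilibrium: consumers pay £14, suppliers receive £5, Q = 219. (Wedge: Pb − Ps = 9.)
Burden on consumers: £3; on suppliers: £6. (They sum to £9.)
The less price-elastic side of the market bears the larger share of a per-unit tax.

Consumers bear £3 per pound; suppliers bear £6 per pound.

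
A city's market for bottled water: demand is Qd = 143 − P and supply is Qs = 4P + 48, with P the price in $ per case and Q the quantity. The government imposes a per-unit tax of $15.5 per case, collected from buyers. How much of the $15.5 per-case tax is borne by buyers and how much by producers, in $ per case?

Buyers bear $12.4 per case; producers bear $3.1 per case.

Before the tax: set 143 − P = 4P + 48 → P* = $19, Q* = 124.
With the tax collected from buyers, demand (in seller-price terms) shifts: Qd = 143 − (P + 15.5).
Solving gives Q = 111.6 with buyers paying $31.4 and producers receiving $15.9 (the $15.5 wedge).
Burden on buyers: $12.4; on producers: $3.1. (They sum to $15.5.)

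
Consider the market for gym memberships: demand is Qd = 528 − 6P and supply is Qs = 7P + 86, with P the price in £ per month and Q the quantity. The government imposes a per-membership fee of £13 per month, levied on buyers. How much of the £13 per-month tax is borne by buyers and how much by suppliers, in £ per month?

Without the tax, 528 − 6P = 7P + 86 gives 13P = 442, so P* = £34 and Q* = 324.
With the tax collected from buyers, demand (in seller-price terms) shifts: Qd = 528 − 6(P + 13).
New equilibrium: buyers pay £41, suppliers receive £28, Q = 282. (Wedge: Pb − Ps = 13.)
Burden on buyers: £7; on suppliers: £6. (They sum to £13.)
The less price-elastic side of the market bears the larger share of a per-unit tax.

Buyers bear £7 per month; suppliers bear £6 per month.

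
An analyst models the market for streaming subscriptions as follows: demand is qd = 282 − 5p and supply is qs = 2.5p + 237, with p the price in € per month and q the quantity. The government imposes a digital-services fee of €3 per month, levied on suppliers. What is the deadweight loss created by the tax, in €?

Deadweight loss = €7.5.

Before the tax: set 282 − 5p = 2.5p + 237 → p* = €6, q* = 252.
With the tax collected from suppliers, supply shifts: qs = 2.5(p − 3) + 237.
New equilibrium: consumers pay €7, suppliers receive €4, q = 247. (Wedge: pb − ps = 3.)
Quantity falls by |ΔQ| = |252 − 247| = 5.
DWL = ½ · t · |ΔQ| = ½ · 3 · 5 = €7.5.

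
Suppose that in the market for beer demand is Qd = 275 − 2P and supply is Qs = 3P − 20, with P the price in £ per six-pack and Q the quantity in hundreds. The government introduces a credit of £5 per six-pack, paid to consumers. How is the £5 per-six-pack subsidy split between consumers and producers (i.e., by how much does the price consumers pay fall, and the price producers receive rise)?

Before the subsidy: set 275 − 2P = 3P − 20 → P* = £59, Q* = 157.
With a per-unit subsidy paid to consumers, each effectively pays P − 5, so demand becomes Qd = 275 − 2(P − 5).
Solving gives Q = 163 with consumers paying £56 and producers receiving £61 (the £5 wedge).
Gain to consumers: £3; to producers: £2. (They sum to £5.)

Consumers gain £3 per six-pack; producers gain £2 per six-pack.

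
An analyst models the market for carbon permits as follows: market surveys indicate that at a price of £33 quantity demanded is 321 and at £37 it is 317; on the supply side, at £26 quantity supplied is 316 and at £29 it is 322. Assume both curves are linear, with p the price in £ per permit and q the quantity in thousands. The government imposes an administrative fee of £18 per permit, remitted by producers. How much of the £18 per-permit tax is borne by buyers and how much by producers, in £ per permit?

Demand slope: (317 − 321)/(37 − 33) = -1, so qd = 354 − p.
Supply slope: (322 − 316)/(29 − 26) = 2, so qs = 2p + 264.
Without the tax, 354 − p = 2p + 264 gives 3p = 90, so p* = £30 and q* = 324.
With the tax collected from producers, supply shifts: qs = 2(p − 18) + 264.
Solving gives q = 312 with buyers paying £42 and producers receiving £24 (the £18 wedge).
Burden on buyers: £12; on producers: £6. (They sum to £18.)
The less price-elastic side of the market bears the larger share of a per-unit tax.

Buyers bear £12 per permit; producers bear £6 per permit.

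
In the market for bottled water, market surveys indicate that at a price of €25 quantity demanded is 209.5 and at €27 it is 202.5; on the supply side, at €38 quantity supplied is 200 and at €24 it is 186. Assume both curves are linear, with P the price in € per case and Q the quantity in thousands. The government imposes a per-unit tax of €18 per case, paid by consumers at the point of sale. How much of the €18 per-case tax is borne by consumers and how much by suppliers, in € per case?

Consumers bear €4 per case; suppliers bear €14 per case.

Demand slope: (202.5 − 209.5)/(27 − 25) = -3.5, so Qd = 297 − 3.5P.
Supply slope: (186 − 200)/(24 − 38) = 1, so Qs = P + 162.
Without the tax, 297 − 3.5P = P + 162 gives 4.5P = 135, so P* = €30 and Q* = 192.
With the tax collected from consumers, demand (in seller-price terms) shifts: Qd = 297 − 3.5(P + 18).
Solving gives Q = 178 with consumers paying €34 and suppliers receiving €16 (the €18 wedge).
Burden on consumers: €4; on suppliers: €14. (They sum to €18.)
The less price-elastic side of the market bears the larger share of a per-unit tax.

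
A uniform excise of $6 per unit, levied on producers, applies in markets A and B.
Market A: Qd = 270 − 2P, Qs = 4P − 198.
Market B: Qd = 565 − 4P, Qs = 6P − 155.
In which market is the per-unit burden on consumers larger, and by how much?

Market A: pre-tax P* = $78, Q* = 114; post-tax Q = 106; per-unit burden on consumers = $4.
Market B: pre-tax P* = $72, Q* = 277; post-tax Q = 262.6; per-unit burden on consumers = $3.6.
Difference: $4 vs $3.6 → market A is larger by $0.4.

Market A, by $0.4.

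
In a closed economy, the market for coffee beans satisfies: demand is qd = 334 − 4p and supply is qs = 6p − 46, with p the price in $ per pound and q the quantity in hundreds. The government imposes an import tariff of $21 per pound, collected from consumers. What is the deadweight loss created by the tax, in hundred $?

Without the tax, 334 − 4p = 6p − 46 gives 10p = 380, so p* = $38 and q* = 182.
With the tax collected from consumers, demand (in seller-price terms) shifts: qd = 334 − 4(p + 21).
Solving gives q = 131.6 with consumers paying $50.6 and sellers receiving $29.6 (the $21 wedge).
Quantity falls by |ΔQ| = |182 − 131.6| = 50.4.
DWL = ½ · t · |ΔQ| = ½ · 21 · 50.4 = $529.2.

Deadweight loss = $529.2 hundred.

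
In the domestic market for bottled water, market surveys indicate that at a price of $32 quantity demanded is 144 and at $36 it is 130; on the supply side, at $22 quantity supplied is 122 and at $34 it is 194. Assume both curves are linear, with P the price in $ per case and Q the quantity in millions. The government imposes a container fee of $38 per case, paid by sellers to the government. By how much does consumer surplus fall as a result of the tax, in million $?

Consumer surplus falls by $2784 million.

Demand slope: (130 − 144)/(36 − 32) = -3.5, so Qd = 256 − 3.5P.
Supply slope: (194 − 122)/(34 − 22) = 6, so Qs = 6P − 10.
Without the tax, 256 − 3.5P = 6P − 10 gives 9.5P = 266, so P* = $28 and Q* = 158.
With the tax collected from sellers, supply shifts: Qs = 6(P − 38) − 10.
New equilibrium: buyers pay $52, sellers receive $14, Q = 74. (Wedge: Pb − Ps = 38.)
ΔCS is the trapezoid between Q = 74 and Q = 158 of height $24: ½ · (158 + 74) · 24 = $2784.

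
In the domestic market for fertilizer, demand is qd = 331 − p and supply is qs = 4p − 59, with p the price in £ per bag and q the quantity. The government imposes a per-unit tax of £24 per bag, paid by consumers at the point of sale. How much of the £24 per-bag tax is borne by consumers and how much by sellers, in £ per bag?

Consumers bear £19.2 per bag; sellers bear £4.8 per bag.

Before the tax: set 331 − p = 4p − 59 → p* = £78, q* = 253.
With the tax collected from consumers, demand (in seller-price terms) shifts: qd = 331 − (p + 24).
Solving gives q = 233.8 with consumers paying £97.2 and sellers receiving £73.2 (the £24 wedge).
Burden on consumers: £19.2; on sellers: £4.8. (They sum to £24.)
The less price-elastic side of the market bears the larger share of a per-unit tax.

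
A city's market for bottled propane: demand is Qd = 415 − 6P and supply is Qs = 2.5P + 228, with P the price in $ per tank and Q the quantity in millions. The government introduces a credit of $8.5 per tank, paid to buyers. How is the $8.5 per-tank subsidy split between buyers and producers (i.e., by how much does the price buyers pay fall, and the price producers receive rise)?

Buyers gain $2.5 per tank; producers gain $6 per tank.

Before the subsidy: set 415 − 6P = 2.5P + 228 → P* = $22, Q* = 283.
With a per-unit subsidy paid to buyers, each effectively pays P − 8.5, so demand becomes Qd = 415 − 6(P − 8.5).
Solving gives Q = 298 with buyers paying $19.5 and producers receiving $28 (the $8.5 wedge).
Gain to buyers: $2.5; to producers: $6. (They sum to $8.5.)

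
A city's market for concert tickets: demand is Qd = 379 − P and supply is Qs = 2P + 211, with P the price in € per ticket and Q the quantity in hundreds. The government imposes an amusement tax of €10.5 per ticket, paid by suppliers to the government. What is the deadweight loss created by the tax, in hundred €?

Deadweight loss = €36.75 hundred.

Without the tax, 379 − P = 2P + 211 gives 3P = 168, so P* = €56 and Q* = 323.
With the tax collected from suppliers, supply shifts: Qs = 2(P − 10.5) + 211.
New equilibrium: consumers pay €63, suppliers receive €52.5, Q = 316. (Wedge: Pb − Ps = 10.5.)
Quantity falls by |ΔQ| = |323 − 316| = 7.
DWL = ½ · t · |ΔQ| = ½ · 10.5 · 7 = €36.75.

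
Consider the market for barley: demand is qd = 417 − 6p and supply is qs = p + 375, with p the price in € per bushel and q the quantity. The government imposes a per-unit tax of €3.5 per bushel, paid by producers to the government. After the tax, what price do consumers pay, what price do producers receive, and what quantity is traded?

Consumers pay €6.5; producers receive €3; quantity = 378.

Without the tax, 417 − 6p = p + 375 gives 7p = 42, so p* = €6 and q* = 381.
With the tax collected from producers, supply shifts: qs = (p − 3.5) + 375.
Solving gives q = 378 with consumers paying €6.5 and producers receiving €3 (the €3.5 wedge).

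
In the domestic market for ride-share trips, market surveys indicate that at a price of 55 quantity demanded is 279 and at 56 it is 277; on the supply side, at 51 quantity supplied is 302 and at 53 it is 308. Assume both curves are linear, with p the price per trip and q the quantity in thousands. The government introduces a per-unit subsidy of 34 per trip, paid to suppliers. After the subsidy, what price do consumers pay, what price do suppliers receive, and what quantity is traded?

Demand slope: (277 − 279)/(56 − 55) = -2, so qd = 389 − 2p.
Supply slope: (308 − 302)/(53 − 51) = 3, so qs = 3p + 149.
Before the subsidy: set 389 − 2p = 3p + 149 → p* = 48, q* = 293.
With a per-unit subsidy paid to suppliers, each receives p + 34 per unit sold, so supply becomes qs = 3(p + 34) + 149.
Solving gives q = 333.8 with consumers paying 27.6 and suppliers receiving 61.6 (the 34 wedge).

Consumers pay 27.6; suppliers receive 61.6; quantity = 333.8.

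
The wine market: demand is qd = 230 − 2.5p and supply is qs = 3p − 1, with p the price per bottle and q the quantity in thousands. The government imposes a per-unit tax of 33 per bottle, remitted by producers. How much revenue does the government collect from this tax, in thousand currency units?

Without the tax, 230 − 2.5p = 3p − 1 gives 5.5p = 231, so p* = 42 and q* = 125.
With the tax collected from producers, supply shifts: qs = 3(p − 33) − 1.
Solving gives q = 80 with consumers paying 60 and producers receiving 27 (the 33 wedge).
Revenue = t · Q = 33 · 80 = 2640.

Tax revenue = 2640 thousand.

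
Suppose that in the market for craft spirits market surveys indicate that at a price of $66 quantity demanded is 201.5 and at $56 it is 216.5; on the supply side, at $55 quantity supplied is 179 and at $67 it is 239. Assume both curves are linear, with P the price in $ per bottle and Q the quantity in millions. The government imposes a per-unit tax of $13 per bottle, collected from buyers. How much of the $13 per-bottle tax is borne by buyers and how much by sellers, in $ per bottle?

Buyers bear $10 per bottle; sellers bear $3 per bottle.

Demand slope: (216.5 − 201.5)/(56 − 66) = -1.5, so Qd = 300.5 − 1.5P.
Supply slope: (239 − 179)/(67 − 55) = 5, so Qs = 5P − 96.
Without the tax, 300.5 − 1.5P = 5P − 96 gives 6.5P = 396.5, so P* = $61 and Q* = 209.
With the tax collected from buyers, demand (in seller-price terms) shifts: Qd = 300.5 − 1.5(P + 13).
New equilibrium: buyers pay $71, sellers receive $58, Q = 194. (Wedge: Pb − Ps = 13.)
Burden on buyers: $10; on sellers: $3. (They sum to $13.)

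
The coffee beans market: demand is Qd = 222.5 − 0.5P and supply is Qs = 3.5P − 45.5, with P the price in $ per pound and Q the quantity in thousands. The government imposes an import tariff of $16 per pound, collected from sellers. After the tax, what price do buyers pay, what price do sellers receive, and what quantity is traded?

Buyers pay $81; sellers receive $65; quantity = 182.

Before the tax: set 222.5 − 0.5P = 3.5P − 45.5 → P* = $67, Q* = 189.
With the tax collected from sellers, supply shifts: Qs = 3.5(P − 16) − 45.5.
Solving gives Q = 182 with buyers paying $81 and sellers receiving $65 (the $16 wedge).
The less price-elastic side of the market bears the larger share of a per-unit tax.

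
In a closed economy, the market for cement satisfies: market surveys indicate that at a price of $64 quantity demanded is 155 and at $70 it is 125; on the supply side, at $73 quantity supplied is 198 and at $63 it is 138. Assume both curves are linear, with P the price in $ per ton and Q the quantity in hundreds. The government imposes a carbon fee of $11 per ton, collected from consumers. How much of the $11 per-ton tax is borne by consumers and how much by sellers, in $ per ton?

Consumers bear $6 per ton; sellers bear $5 per ton.

Demand slope: (125 − 155)/(70 − 64) = -5, so Qd = 475 − 5P.
Supply slope: (138 − 198)/(63 − 73) = 6, so Qs = 6P − 240.
Before the tax: set 475 − 5P = 6P − 240 → P* = $65, Q* = 150.
With the tax collected from consumers, demand (in seller-price terms) shifts: Qd = 475 − 5(P + 11).
New equilibrium: consumers pay $71, sellers receive $60, Q = 120. (Wedge: Pb − Ps = 11.)
Burden on consumers: $6; on sellers: $5. (They sum to $11.)
The less price-elastic side of the market bears the larger share of a per-unit tax.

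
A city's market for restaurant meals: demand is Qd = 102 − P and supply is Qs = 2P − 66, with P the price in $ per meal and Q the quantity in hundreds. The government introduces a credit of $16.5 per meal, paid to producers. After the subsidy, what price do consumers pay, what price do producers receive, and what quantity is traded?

Without the subsidy, 102 − P = 2P − 66 gives 3P = 168, so P* = $56 and Q* = 46.
With a per-unit subsidy paid to producers, each receives P + 16.5 per unit sold, so supply becomes Qs = 2(P + 16.5) − 66.
Solving gives Q = 57 with consumers paying $45 and producers receiving $61.5 (the $16.5 wedge).

Consumers pay $45; producers receive $61.5; quantity = 57.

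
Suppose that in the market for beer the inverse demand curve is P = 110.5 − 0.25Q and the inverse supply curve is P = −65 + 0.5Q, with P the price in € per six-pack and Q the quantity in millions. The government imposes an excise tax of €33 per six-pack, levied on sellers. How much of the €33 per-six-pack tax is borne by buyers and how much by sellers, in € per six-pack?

Rewrite in direct form: Qd = 442 − 4P and Qs = 2P + 130.
Without the tax, 442 − 4P = 2P + 130 gives 6P = 312, so P* = €52 and Q* = 234.
With the tax collected from sellers, supply shifts: Qs = 2(P − 33) + 130.
Solving gives Q = 190 with buyers paying €63 and sellers receiving €30 (the €33 wedge).
Burden on buyers: €11; on sellers: €22. (They sum to €33.)
The less price-elastic side of the market bears the larger share of a per-unit tax.

Buyers bear €11 per six-pack; sellers bear €22 per six-pack.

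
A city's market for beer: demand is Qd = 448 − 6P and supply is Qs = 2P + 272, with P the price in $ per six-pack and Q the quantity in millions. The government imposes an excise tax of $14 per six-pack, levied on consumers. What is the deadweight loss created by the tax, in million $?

Deadweight loss = $147 million.

Before the tax: set 448 − 6P = 2P + 272 → P* = $22, Q* = 316.
With the tax collected from consumers, demand (in seller-price terms) shifts: Qd = 448 − 6(P + 14).
New equilibrium: consumers pay $25.5, suppliers receive $11.5, Q = 295. (Wedge: Pb − Ps = 14.)
Quantity falls by |ΔQ| = |316 − 295| = 21.
DWL = ½ · t · |ΔQ| = ½ · 14 · 21 = $147.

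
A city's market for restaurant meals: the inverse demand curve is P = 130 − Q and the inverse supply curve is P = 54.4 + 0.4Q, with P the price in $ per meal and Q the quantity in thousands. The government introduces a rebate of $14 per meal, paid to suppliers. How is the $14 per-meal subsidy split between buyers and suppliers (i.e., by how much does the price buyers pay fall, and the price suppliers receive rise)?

Inverting to Q(P) form: Qd = 130 − P; Qs = 2.5P − 136.
Without the subsidy, 130 − P = 2.5P − 136 gives 3.5P = 266, so P* = $76 and Q* = 54.
With a per-unit subsidy paid to suppliers, each receives P + 14 per unit sold, so supply becomes Qs = 2.5(P + 14) − 136.
Solving gives Q = 64 with buyers paying $66 and suppliers receiving $80 (the $14 wedge).
Gain to buyers: $10; to suppliers: $4. (They sum to $14.)

Buyers gain $10 per meal; suppliers gain $4 per meal.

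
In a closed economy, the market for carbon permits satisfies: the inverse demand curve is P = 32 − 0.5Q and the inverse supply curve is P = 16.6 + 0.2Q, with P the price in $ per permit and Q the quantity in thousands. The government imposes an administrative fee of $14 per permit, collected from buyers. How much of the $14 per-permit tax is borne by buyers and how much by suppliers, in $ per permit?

Rewrite in direct form: Qd = 64 − 2P and Qs = 5P − 83.
Before the tax: set 64 − 2P = 5P − 83 → P* = $21, Q* = 22.
With the tax collected from buyers, demand (in seller-price terms) shifts: Qd = 64 − 2(P + 14).
Solving gives Q = 2 with buyers paying $31 and suppliers receiving $17 (the $14 wedge).
Burden on buyers: $10; on suppliers: $4. (They sum to $14.)
The less price-elastic side of the market bears the larger share of a per-unit tax.

Buyers bear $10 per permit; suppliers bear $4 per permit.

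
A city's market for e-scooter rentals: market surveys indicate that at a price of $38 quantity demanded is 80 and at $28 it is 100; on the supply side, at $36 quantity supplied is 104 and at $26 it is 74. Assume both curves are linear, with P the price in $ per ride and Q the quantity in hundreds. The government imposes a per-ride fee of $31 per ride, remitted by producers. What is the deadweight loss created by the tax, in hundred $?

Deadweight loss = $576.6 hundred.

Demand slope: (100 − 80)/(28 − 38) = -2, so Qd = 156 − 2P.
Supply slope: (74 − 104)/(26 − 36) = 3, so Qs = 3P − 4.
Before the tax: set 156 − 2P = 3P − 4 → P* = $32, Q* = 92.
With the tax collected from producers, supply shifts: Qs = 3(P − 31) − 4.
New equilibrium: consumers pay $50.6, producers receive $19.6, Q = 54.8. (Wedge: Pb − Ps = 31.)
Quantity falls by |ΔQ| = |92 − 54.8| = 37.2.
DWL = ½ · t · |ΔQ| = ½ · 31 · 37.2 = $576.6.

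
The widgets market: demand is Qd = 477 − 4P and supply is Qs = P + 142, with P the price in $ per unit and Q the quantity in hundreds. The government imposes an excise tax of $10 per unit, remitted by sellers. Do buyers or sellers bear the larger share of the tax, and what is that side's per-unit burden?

Without the tax, 477 − 4P = P + 142 gives 5P = 335, so P* = $67 and Q* = 209.
With the tax collected from sellers, supply shifts: Qs = (P − 10) + 142.
Solving gives Q = 201 with buyers paying $69 and sellers receiving $59 (the $10 wedge).
Per-unit burden: buyers $2, sellers $8.
Sellers take the larger share because supply is less price-elastic here (demand slope 4 vs supply slope 1).
The less price-elastic side of the market bears the larger share of a per-unit tax.

Sellers bear the larger share: $8 per unit.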